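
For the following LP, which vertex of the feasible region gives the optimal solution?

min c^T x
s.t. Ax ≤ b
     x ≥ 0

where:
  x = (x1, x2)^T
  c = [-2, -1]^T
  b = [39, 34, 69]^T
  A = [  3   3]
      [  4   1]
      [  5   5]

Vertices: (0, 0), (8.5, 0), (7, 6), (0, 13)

Evaluate the objective at each vertex of the feasible region:
  z(0, 0) = 0
  z(8.5, 0) = -17
  z(7, 6) = -20  ←
  z(0, 13) = -13
The minimum is at x1 = 7, x2 = 6.

(7, 6)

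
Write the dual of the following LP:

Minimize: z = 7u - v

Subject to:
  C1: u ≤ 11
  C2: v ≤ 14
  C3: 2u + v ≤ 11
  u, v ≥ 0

Primal min cᵀx s.t. Ax ≤ b, x ≥ 0  →  Dual max −bᵀy s.t. Aᵀy ≥ −c, y ≥ 0.

Maximize: z = -11y1 - 14y2 - 11y3

Subject to:
  y1 + 2y3 ≥ -7
  y2 + y3 ≥ 1
  y1, y2, y3 ≥ 0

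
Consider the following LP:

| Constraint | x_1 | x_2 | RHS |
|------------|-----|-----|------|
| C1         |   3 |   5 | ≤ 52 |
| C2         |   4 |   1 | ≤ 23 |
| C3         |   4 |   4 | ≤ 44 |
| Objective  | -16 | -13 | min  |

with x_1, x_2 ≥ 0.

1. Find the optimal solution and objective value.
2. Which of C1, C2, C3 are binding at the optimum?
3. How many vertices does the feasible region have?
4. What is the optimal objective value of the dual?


1. x_1 = 4, x_2 = 7, z = -155
2. C2, C3
3. 5
4. -155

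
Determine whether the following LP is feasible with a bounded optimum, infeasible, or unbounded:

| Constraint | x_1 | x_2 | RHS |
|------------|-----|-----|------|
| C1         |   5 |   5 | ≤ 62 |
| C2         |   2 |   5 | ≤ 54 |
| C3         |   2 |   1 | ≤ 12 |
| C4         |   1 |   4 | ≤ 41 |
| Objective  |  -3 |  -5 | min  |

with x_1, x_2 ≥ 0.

Feasible with a bounded optimal solution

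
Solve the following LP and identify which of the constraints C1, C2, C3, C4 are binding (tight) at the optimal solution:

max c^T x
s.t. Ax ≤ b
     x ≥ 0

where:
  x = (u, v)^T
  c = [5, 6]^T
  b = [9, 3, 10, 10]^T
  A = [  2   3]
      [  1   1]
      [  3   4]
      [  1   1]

At u = 2, v = 1, compute slack b - a·x for each constraint:
  C1: 9 − 7 = 2  (slack)
  C2: 3 − 3 = 0  (binding)
  C3: 10 − 10 = 0  (binding)
  C4: 10 − 3 = 7  (slack)

Optimal: u = 2, v = 1
Binding: C2, C3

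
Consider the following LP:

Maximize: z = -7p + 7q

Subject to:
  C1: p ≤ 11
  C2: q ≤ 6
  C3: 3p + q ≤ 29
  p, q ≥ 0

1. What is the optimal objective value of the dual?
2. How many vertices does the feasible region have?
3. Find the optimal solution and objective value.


1. 42
2. 4
3. p = 0, q = 6, z = 42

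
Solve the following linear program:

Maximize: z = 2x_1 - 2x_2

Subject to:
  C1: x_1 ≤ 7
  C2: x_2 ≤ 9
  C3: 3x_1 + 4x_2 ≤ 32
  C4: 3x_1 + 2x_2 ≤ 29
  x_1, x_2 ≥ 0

Evaluate the objective at each vertex of the feasible region:
  z(0, 0) = 0
  z(7, 0) = 14  ←
  z(7, 2.75) = 8.5
  z(0, 8) = -16
The maximum is at x_1 = 7, x_2 = 0.

x_1 = 7, x_2 = 0, z = 14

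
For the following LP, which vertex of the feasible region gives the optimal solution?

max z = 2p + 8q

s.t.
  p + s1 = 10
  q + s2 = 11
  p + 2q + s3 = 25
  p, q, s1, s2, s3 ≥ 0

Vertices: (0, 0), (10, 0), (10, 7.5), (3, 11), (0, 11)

Evaluate the objective at each vertex of the feasible region:
  z(0, 0) = 0
  z(10, 0) = 20
  z(10, 7.5) = 80
  z(3, 11) = 94  ←
  z(0, 11) = 88
The maximum is at p = 3, q = 11.

(3, 11)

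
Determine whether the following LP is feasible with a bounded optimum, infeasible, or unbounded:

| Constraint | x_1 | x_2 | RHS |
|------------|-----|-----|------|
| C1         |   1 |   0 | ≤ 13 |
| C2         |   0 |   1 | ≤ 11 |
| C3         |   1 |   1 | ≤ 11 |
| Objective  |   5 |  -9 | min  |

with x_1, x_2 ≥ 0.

Feasible with a bounded optimal solution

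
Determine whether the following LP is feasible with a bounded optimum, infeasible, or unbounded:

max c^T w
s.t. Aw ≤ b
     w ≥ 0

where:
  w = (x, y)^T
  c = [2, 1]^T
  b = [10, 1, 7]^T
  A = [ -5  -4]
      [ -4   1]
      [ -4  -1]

Unbounded (objective can increase without bound)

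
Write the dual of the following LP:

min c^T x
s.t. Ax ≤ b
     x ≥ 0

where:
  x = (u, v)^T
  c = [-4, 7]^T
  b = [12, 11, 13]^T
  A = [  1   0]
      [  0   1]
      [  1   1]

Primal min cᵀx s.t. Ax ≤ b, x ≥ 0  →  Dual max −bᵀy s.t. Aᵀy ≥ −c, y ≥ 0.

Maximize: z = -12y1 - 11y2 - 13y3

Subject to:
  y1 + y3 ≥ 4
  y2 + y3 ≥ -7
  y1, y2, y3 ≥ 0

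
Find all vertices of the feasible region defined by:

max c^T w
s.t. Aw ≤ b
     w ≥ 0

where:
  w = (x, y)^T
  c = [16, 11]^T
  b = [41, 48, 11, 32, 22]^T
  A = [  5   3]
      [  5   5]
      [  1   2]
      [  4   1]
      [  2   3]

(0, 0), (8, 0), (7.857, 0.5714), (7, 2), (0, 5.5)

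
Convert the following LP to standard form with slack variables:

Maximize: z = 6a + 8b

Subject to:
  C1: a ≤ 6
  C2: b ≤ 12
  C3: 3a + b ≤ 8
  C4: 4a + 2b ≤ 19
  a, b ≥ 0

max z = 6a + 8b

s.t.
  a + s1 = 6
  b + s2 = 12
  3a + b + s3 = 8
  4a + 2b + s4 = 19
  a, b, s1, s2, s3, s4 ≥ 0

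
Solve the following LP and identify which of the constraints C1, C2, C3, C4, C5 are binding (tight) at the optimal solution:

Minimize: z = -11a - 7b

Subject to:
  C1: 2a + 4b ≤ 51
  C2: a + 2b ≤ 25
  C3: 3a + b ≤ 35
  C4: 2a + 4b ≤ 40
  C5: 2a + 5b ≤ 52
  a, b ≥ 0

At a = 10, b = 5, compute slack b - a·x for each constraint:
  C1: 51 − 40 = 11  (slack)
  C2: 25 − 20 = 5  (slack)
  C3: 35 − 35 = 0  (binding)
  C4: 40 − 40 = 0  (binding)
  C5: 52 − 45 = 7  (slack)

Optimal: a = 10, b = 5
Binding: C3, C4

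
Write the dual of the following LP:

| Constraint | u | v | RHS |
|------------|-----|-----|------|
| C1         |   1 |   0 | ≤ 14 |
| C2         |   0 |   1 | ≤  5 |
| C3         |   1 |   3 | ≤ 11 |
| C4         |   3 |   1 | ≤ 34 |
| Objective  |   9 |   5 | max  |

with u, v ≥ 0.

Primal max cᵀx s.t. Ax ≤ b, x ≥ 0  →  Dual min bᵀy s.t. Aᵀy ≥ c, y ≥ 0.

Minimize: z = 14y1 + 5y2 + 11y3 + 34y4

Subject to:
  y1 + y3 + 3y4 ≥ 9
  y2 + 3y3 + y4 ≥ 5
  y1, y2, y3, y4 ≥ 0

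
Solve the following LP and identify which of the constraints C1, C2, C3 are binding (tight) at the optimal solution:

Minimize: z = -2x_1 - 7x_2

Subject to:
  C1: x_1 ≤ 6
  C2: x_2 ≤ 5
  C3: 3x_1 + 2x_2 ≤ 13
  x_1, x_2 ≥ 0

At x_1 = 1, x_2 = 5, compute slack b - a·x for each constraint:
  C1: 6 − 1 = 5  (slack)
  C2: 5 − 5 = 0  (binding)
  C3: 13 − 13 = 0  (binding)

Optimal: x_1 = 1, x_2 = 5
Binding: C2, C3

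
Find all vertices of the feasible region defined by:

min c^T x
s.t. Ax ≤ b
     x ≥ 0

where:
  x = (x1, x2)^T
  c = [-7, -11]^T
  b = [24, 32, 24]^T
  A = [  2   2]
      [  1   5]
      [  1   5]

(0, 0), (12, 0), (9, 3), (0, 4.8)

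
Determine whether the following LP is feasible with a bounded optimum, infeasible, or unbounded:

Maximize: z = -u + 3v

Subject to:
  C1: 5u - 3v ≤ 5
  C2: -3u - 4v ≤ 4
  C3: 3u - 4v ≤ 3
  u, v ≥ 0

Unbounded (objective can increase without bound)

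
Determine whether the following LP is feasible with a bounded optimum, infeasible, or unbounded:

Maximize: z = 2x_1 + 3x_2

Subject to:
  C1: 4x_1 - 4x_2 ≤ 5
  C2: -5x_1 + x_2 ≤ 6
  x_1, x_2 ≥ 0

Unbounded (objective can increase without bound)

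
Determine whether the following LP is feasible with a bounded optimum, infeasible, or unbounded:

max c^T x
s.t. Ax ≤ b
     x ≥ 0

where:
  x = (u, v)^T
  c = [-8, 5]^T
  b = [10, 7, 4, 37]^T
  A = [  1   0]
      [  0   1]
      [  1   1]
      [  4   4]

Feasible with a bounded optimal solution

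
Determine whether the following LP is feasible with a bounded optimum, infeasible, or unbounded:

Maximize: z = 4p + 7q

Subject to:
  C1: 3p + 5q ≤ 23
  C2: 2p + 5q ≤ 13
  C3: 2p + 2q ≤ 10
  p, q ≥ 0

Feasible with a bounded optimal solution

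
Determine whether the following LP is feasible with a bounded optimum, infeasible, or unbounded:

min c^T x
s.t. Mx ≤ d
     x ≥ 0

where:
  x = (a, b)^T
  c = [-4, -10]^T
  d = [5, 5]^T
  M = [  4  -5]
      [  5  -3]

Unbounded (objective can decrease without bound)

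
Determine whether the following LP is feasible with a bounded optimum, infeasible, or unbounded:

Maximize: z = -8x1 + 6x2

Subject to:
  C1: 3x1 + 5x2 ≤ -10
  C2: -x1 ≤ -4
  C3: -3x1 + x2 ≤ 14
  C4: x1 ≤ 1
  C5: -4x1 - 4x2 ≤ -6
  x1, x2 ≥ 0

Infeasible (no feasible solution exists)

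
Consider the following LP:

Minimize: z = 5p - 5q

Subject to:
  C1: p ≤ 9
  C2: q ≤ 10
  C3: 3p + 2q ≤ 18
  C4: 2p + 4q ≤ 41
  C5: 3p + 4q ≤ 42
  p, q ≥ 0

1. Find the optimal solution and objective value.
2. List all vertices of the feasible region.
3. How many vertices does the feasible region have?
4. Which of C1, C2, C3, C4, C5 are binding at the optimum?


1. p = 0, q = 9, z = -45
2. (0, 0), (6, 0), (0, 9)
3. 3
4. C3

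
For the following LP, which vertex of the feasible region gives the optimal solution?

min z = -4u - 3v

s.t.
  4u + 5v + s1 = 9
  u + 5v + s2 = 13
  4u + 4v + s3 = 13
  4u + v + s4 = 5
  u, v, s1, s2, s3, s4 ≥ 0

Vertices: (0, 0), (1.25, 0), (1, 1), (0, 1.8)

Evaluate the objective at each vertex of the feasible region:
  z(0, 0) = 0
  z(1.25, 0) = -5
  z(1, 1) = -7  ←
  z(0, 1.8) = -5.4
The minimum is at u = 1, v = 1.

(1, 1)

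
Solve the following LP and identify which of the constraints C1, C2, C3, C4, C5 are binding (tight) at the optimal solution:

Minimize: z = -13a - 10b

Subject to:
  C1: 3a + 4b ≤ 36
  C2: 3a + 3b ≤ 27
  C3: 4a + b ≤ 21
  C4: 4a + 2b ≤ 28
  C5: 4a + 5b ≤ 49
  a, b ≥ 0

At a = 4, b = 5, compute slack b - a·x for each constraint:
  C1: 36 − 32 = 4  (slack)
  C2: 27 − 27 = 0  (binding)
  C3: 21 − 21 = 0  (binding)
  C4: 28 − 26 = 2  (slack)
  C5: 49 − 41 = 8  (slack)

Optimal: a = 4, b = 5
Binding: C2, C3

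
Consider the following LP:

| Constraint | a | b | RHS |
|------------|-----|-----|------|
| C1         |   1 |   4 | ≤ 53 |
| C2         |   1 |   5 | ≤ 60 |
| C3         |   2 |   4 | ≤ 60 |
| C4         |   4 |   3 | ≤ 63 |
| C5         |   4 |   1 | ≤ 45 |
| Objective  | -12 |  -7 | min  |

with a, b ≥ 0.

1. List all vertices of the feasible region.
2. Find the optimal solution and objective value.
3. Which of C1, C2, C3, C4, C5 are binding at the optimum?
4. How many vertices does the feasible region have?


1. (0, 0), (11.25, 0), (9, 9), (7.941, 10.41), (0, 12)
2. a = 9, b = 9, z = -171
3. C4, C5
4. 5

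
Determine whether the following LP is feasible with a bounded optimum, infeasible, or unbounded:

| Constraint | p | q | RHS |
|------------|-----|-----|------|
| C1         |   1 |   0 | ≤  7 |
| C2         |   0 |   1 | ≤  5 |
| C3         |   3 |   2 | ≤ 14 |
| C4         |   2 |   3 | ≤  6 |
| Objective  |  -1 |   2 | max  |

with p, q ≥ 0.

Feasible with a bounded optimal solution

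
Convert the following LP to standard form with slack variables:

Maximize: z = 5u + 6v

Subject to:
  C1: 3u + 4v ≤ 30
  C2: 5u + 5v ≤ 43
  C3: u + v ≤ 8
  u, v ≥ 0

max z = 5u + 6v

s.t.
  3u + 4v + s1 = 30
  5u + 5v + s2 = 43
  u + v + s3 = 8
  u, v, s1, s2, s3 ≥ 0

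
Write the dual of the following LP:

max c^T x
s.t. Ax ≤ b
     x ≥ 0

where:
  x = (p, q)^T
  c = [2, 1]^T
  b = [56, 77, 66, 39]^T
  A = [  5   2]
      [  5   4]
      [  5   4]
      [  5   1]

Primal max cᵀx s.t. Ax ≤ b, x ≥ 0  →  Dual min bᵀy s.t. Aᵀy ≥ c, y ≥ 0.

Minimize: z = 56y1 + 77y2 + 66y3 + 39y4

Subject to:
  5y1 + 5y2 + 5y3 + 5y4 ≥ 2
  2y1 + 4y2 + 4y3 + y4 ≥ 1
  y1, y2, y3, y4 ≥ 0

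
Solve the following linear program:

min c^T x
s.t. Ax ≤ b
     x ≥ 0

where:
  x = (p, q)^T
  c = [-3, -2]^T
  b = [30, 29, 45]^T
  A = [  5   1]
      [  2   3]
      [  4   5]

Evaluate the objective at each vertex of the feasible region:
  z(0, 0) = 0
  z(6, 0) = -18
  z(5, 5) = -25  ←
  z(0, 9) = -18
The minimum is at p = 5, q = 5.

p = 5, q = 5, z = -25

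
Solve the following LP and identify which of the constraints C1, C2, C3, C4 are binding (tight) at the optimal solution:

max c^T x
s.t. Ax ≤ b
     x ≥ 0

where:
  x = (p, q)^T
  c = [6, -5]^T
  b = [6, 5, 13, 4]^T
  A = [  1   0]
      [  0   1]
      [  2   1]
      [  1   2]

At p = 4, q = 0, compute slack b - a·x for each constraint:
  C1: 6 − 4 = 2  (slack)
  C2: 5 − 0 = 5  (slack)
  C3: 13 − 8 = 5  (slack)
  C4: 4 − 4 = 0  (binding)

Optimal: p = 4, q = 0
Binding: C4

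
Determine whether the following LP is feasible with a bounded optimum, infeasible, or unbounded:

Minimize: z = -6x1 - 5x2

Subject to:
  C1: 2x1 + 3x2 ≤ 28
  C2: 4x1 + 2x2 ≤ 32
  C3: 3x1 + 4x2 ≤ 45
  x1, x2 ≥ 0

Feasible with a bounded optimal solution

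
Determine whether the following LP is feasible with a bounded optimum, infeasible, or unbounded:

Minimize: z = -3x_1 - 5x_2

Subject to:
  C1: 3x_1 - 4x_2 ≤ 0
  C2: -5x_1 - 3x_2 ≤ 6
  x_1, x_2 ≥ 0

Unbounded (objective can decrease without bound)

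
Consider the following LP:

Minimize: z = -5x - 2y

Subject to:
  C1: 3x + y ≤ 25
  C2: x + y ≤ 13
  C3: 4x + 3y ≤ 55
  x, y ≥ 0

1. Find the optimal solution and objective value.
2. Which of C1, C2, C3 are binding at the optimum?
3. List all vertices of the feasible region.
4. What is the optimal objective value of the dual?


1. x = 6, y = 7, z = -44
2. C1, C2
3. (0, 0), (8.333, 0), (6, 7), (0, 13)
4. -44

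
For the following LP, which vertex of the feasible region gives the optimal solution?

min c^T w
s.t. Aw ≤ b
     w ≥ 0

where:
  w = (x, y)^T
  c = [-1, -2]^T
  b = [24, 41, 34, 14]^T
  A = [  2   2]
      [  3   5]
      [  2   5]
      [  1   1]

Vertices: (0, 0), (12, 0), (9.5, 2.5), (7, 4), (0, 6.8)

Evaluate the objective at each vertex of the feasible region:
  z(0, 0) = 0
  z(12, 0) = -12
  z(9.5, 2.5) = -14.5
  z(7, 4) = -15  ←
  z(0, 6.8) = -13.6
The minimum is at x = 7, y = 4.

(7, 4)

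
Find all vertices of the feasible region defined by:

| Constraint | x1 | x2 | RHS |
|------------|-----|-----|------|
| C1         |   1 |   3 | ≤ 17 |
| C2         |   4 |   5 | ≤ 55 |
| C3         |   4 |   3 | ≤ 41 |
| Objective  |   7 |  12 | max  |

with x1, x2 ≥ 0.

(0, 0), (10.25, 0), (8, 3), (0, 5.667)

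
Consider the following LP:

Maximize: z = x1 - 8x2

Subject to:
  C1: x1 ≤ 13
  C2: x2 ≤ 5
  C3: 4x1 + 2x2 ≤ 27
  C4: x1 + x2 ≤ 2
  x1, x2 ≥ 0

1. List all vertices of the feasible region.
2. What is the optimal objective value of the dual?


1. (0, 0), (2, 0), (0, 2)
2. 2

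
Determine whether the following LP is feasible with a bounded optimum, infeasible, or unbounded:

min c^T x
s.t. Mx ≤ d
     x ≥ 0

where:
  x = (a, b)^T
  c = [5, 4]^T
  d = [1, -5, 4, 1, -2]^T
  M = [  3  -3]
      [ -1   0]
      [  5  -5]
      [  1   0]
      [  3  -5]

Infeasible (no feasible solution exists)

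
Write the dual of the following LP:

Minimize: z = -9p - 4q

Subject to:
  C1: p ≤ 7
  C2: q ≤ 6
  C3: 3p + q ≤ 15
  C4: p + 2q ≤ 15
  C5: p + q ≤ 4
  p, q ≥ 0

Primal min cᵀx s.t. Ax ≤ b, x ≥ 0  →  Dual max −bᵀy s.t. Aᵀy ≥ −c, y ≥ 0.

Maximize: z = -7y1 - 6y2 - 15y3 - 15y4 - 4y5

Subject to:
  y1 + 3y3 + y4 + y5 ≥ 9
  y2 + y3 + 2y4 + y5 ≥ 4
  y1, y2, y3, y4, y5 ≥ 0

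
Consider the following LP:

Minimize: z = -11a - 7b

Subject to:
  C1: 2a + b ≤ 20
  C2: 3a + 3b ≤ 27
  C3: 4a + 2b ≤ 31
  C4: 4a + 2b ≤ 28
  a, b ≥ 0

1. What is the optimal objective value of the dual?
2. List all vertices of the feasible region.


1. -83
2. (0, 0), (7, 0), (5, 4), (0, 9)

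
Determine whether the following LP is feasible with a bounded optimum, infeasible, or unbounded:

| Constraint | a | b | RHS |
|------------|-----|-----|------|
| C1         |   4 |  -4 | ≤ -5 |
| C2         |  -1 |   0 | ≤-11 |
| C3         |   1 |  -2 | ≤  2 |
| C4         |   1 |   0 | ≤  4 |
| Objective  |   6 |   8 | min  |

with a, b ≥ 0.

Infeasible (no feasible solution exists)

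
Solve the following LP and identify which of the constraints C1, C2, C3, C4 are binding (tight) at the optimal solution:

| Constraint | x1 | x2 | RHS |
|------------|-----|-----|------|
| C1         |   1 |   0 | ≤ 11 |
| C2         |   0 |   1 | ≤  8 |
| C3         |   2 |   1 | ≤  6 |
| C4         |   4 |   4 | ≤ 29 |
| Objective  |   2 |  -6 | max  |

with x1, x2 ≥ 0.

At x1 = 3, x2 = 0, compute slack b - a·x for each constraint:
  C1: 11 − 3 = 8  (slack)
  C2: 8 − 0 = 8  (slack)
  C3: 6 − 6 = 0  (binding)
  C4: 29 − 12 = 17  (slack)

Optimal: x1 = 3, x2 = 0
Binding: C3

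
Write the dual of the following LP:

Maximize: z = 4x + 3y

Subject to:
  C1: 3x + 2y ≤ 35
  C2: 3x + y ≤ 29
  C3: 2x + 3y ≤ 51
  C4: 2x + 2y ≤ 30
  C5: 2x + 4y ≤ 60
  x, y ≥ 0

Primal max cᵀx s.t. Ax ≤ b, x ≥ 0  →  Dual min bᵀy s.t. Aᵀy ≥ c, y ≥ 0.

Minimize: z = 35y1 + 29y2 + 51y3 + 30y4 + 60y5

Subject to:
  3y1 + 3y2 + 2y3 + 2y4 + 2y5 ≥ 4
  2y1 + y2 + 3y3 + 2y4 + 4y5 ≥ 3
  y1, y2, y3, y4, y5 ≥ 0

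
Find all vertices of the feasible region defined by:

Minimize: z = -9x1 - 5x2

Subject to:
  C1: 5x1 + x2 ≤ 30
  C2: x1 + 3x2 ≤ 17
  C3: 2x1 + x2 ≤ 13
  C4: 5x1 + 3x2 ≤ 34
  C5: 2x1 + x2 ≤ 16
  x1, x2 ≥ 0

(0, 0), (6, 0), (5.667, 1.667), (5, 3), (4.25, 4.25), (0, 5.667)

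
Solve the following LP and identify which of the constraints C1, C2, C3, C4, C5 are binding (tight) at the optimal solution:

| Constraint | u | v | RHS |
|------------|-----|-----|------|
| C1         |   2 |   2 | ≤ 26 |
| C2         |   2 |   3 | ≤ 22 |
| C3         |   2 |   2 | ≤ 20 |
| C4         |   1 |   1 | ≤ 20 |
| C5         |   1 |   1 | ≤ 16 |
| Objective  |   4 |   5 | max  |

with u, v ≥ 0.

At u = 8, v = 2, compute slack b - a·x for each constraint:
  C1: 26 − 20 = 6  (slack)
  C2: 22 − 22 = 0  (binding)
  C3: 20 − 20 = 0  (binding)
  C4: 20 − 10 = 10  (slack)
  C5: 16 − 10 = 6  (slack)

Optimal: u = 8, v = 2
Binding: C2, C3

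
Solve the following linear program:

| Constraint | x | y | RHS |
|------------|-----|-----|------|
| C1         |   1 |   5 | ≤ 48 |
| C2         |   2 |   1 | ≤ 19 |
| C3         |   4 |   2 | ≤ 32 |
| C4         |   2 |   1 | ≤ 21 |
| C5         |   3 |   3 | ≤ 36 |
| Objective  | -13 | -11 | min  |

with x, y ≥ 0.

Evaluate the objective at each vertex of the feasible region:
  z(0, 0) = 0
  z(8, 0) = -104
  z(4, 8) = -140  ←
  z(3, 9) = -138
  z(0, 9.6) = -105.6
The minimum is at x = 4, y = 8.

x = 4, y = 8, z = -140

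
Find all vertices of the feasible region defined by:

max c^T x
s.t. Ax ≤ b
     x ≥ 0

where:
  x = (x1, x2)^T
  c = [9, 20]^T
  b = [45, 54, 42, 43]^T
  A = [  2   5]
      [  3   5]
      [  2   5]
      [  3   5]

(0, 0), (14.33, 0), (1, 8), (0, 8.4)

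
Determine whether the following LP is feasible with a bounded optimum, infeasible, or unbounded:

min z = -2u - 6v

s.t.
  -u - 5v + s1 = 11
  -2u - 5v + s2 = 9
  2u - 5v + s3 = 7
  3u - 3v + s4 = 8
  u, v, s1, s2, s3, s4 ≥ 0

Unbounded (objective can decrease without bound)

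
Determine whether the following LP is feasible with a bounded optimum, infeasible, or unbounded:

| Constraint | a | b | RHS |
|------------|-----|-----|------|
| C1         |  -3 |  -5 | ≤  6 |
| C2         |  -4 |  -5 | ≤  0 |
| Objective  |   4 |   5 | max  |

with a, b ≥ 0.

Unbounded (objective can increase without bound)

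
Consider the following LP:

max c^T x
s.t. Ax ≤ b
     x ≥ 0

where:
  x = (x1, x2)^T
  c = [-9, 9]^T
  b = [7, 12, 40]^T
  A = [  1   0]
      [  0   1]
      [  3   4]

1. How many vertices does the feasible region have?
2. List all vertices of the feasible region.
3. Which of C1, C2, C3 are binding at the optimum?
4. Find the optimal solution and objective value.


1. 4
2. (0, 0), (7, 0), (7, 4.75), (0, 10)
3. C3
4. x1 = 0, x2 = 10, z = 90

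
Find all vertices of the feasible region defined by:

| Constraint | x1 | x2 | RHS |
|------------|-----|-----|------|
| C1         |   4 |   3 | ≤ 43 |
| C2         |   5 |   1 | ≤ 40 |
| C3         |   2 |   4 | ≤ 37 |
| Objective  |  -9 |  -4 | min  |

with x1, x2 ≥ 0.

(0, 0), (8, 0), (7, 5), (6.1, 6.2), (0, 9.25)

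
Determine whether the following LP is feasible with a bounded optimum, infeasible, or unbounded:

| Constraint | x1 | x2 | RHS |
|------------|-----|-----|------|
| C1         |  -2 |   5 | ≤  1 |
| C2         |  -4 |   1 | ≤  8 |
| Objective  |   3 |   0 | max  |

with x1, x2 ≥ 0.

Unbounded (objective can increase without bound)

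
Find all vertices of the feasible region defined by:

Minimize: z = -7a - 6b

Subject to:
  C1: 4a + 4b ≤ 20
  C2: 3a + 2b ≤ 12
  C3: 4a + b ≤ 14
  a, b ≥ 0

(0, 0), (3.5, 0), (3.2, 1.2), (2, 3), (0, 5)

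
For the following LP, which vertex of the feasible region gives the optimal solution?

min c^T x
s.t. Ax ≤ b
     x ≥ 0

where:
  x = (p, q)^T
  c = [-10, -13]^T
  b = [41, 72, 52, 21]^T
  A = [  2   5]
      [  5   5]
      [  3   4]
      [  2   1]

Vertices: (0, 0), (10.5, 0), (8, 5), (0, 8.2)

Evaluate the objective at each vertex of the feasible region:
  z(0, 0) = 0
  z(10.5, 0) = -105
  z(8, 5) = -145  ←
  z(0, 8.2) = -106.6
The minimum is at p = 8, q = 5.

(8, 5)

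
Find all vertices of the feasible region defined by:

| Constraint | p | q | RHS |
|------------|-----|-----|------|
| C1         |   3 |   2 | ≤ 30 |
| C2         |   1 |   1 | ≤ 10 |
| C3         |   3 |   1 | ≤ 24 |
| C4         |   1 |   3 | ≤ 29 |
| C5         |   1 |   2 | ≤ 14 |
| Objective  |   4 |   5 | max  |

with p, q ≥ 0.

(0, 0), (8, 0), (7, 3), (6, 4), (0, 7)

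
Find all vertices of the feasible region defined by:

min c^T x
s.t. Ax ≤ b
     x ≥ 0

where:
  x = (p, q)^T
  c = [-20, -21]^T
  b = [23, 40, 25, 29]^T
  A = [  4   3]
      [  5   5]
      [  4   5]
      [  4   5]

(0, 0), (5.75, 0), (5, 1), (0, 5)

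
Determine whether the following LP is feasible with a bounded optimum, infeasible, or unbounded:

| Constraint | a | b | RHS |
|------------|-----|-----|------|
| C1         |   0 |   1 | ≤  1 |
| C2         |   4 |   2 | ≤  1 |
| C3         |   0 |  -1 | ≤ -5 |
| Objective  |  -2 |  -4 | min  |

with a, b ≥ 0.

Infeasible (no feasible solution exists)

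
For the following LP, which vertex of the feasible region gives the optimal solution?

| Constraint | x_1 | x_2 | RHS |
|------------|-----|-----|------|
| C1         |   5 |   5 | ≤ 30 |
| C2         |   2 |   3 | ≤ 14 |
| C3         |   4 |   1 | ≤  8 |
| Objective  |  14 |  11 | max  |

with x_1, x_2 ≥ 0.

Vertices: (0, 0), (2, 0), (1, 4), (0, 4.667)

Evaluate the objective at each vertex of the feasible region:
  z(0, 0) = 0
  z(2, 0) = 28
  z(1, 4) = 58  ←
  z(0, 4.667) = 51.33
The maximum is at x_1 = 1, x_2 = 4.

(1, 4)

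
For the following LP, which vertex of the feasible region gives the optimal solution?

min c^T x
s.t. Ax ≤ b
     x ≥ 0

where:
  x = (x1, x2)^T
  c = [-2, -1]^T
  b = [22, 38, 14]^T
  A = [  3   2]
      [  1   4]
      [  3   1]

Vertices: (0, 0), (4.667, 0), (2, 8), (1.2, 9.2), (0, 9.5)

Evaluate the objective at each vertex of the feasible region:
  z(0, 0) = 0
  z(4.667, 0) = -9.333
  z(2, 8) = -12  ←
  z(1.2, 9.2) = -11.6
  z(0, 9.5) = -9.5
The minimum is at x1 = 2, x2 = 8.

(2, 8)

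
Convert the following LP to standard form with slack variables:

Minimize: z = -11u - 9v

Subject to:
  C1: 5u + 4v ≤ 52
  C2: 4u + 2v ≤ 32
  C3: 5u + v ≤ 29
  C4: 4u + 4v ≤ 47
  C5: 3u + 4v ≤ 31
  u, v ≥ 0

min z = -11u - 9v

s.t.
  5u + 4v + s1 = 52
  4u + 2v + s2 = 32
  5u + v + s3 = 29
  4u + 4v + s4 = 47
  3u + 4v + s5 = 31
  u, v, s1, s2, s3, s4, s5 ≥ 0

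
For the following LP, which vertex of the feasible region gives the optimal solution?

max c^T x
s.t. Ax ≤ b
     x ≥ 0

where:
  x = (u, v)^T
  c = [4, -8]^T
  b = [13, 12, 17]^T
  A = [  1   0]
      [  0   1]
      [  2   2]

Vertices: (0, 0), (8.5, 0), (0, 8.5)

Evaluate the objective at each vertex of the feasible region:
  z(0, 0) = 0
  z(8.5, 0) = 34  ←
  z(0, 8.5) = -68
The maximum is at u = 8.5, v = 0.

(8.5, 0)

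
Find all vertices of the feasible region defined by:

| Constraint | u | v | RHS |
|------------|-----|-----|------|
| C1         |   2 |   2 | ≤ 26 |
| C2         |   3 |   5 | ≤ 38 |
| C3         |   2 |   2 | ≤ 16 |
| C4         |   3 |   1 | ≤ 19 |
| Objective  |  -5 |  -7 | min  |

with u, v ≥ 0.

(0, 0), (6.333, 0), (5.5, 2.5), (1, 7), (0, 7.6)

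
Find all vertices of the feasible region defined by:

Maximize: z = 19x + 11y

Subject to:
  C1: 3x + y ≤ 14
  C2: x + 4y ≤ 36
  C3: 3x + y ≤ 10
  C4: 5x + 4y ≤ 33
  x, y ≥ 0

(0, 0), (3.333, 0), (1, 7), (0, 8.25)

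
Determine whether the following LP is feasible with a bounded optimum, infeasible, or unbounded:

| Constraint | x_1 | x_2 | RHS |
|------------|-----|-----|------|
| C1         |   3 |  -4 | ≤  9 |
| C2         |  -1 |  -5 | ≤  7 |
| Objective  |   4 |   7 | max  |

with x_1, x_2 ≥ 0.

Unbounded (objective can increase without bound)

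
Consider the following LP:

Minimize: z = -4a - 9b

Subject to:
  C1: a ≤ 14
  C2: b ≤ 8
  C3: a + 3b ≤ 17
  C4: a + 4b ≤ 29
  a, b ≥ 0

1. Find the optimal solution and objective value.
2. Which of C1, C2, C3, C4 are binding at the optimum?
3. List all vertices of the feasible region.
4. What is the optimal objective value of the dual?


1. a = 14, b = 1, z = -65
2. C1, C3
3. (0, 0), (14, 0), (14, 1), (0, 5.667)
4. -65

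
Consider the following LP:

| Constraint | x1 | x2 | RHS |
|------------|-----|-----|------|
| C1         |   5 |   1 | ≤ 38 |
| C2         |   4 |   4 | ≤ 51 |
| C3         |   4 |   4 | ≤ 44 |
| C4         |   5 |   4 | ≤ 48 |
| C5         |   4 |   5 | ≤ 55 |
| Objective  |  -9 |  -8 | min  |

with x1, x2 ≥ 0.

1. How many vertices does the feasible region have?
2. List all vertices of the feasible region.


1. 5
2. (0, 0), (7.6, 0), (6.933, 3.333), (4, 7), (0, 11)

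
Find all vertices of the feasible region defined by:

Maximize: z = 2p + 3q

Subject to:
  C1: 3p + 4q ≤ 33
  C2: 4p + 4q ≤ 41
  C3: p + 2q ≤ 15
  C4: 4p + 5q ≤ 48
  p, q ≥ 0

(0, 0), (10.25, 0), (8, 2.25), (3, 6), (0, 7.5)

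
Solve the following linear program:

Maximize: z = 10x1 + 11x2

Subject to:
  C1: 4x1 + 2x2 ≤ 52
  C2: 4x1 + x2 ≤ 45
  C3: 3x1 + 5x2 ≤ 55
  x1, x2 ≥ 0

Evaluate the objective at each vertex of the feasible region:
  z(0, 0) = 0
  z(11.25, 0) = 112.5
  z(10, 5) = 155  ←
  z(0, 11) = 121
The maximum is at x1 = 10, x2 = 5.

x1 = 10, x2 = 5, z = 155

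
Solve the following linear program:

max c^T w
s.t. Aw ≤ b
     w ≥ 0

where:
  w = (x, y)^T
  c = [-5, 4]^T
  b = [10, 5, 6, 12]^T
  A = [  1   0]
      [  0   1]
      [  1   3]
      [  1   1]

Evaluate the objective at each vertex of the feasible region:
  z(0, 0) = 0
  z(6, 0) = -30
  z(0, 2) = 8  ←
The maximum is at x = 0, y = 2.

x = 0, y = 2, z = 8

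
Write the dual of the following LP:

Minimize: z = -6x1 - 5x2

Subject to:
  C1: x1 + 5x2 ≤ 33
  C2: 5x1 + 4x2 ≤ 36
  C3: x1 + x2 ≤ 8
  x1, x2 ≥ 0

Primal min cᵀx s.t. Ax ≤ b, x ≥ 0  →  Dual max −bᵀy s.t. Aᵀy ≥ −c, y ≥ 0.

Maximize: z = -33y1 - 36y2 - 8y3

Subject to:
  y1 + 5y2 + y3 ≥ 6
  5y1 + 4y2 + y3 ≥ 5
  y1, y2, y3 ≥ 0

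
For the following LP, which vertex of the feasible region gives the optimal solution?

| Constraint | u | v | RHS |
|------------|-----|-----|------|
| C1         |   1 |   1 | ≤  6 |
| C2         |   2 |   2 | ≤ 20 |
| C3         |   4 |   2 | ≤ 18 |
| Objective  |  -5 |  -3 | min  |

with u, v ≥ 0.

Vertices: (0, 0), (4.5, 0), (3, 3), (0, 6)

Evaluate the objective at each vertex of the feasible region:
  z(0, 0) = 0
  z(4.5, 0) = -22.5
  z(3, 3) = -24  ←
  z(0, 6) = -18
The minimum is at u = 3, v = 3.

(3, 3)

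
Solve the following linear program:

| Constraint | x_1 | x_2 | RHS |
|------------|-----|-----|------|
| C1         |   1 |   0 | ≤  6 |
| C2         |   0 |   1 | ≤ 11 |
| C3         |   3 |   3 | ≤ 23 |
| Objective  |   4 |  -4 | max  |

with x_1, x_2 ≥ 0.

Evaluate the objective at each vertex of the feasible region:
  z(0, 0) = 0
  z(6, 0) = 24  ←
  z(6, 1.667) = 17.33
  z(0, 7.667) = -30.67
The maximum is at x_1 = 6, x_2 = 0.

x_1 = 6, x_2 = 0, z = 24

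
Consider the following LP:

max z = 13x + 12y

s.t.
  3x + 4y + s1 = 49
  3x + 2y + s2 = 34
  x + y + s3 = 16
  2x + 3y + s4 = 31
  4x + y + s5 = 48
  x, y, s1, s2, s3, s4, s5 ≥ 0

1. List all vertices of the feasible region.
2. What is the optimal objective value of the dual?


1. (0, 0), (11.33, 0), (8, 5), (0, 10.33)
2. 164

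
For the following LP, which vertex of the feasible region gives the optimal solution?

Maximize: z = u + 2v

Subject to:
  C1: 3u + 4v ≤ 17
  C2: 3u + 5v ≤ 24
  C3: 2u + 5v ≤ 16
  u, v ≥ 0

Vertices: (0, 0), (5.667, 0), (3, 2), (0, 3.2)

Evaluate the objective at each vertex of the feasible region:
  z(0, 0) = 0
  z(5.667, 0) = 5.667
  z(3, 2) = 7  ←
  z(0, 3.2) = 6.4
The maximum is at u = 3, v = 2.

(3, 2)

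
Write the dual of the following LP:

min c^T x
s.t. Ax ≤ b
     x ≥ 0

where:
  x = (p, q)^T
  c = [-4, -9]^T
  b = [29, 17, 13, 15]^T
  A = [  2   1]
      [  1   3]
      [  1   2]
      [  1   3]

Primal min cᵀx s.t. Ax ≤ b, x ≥ 0  →  Dual max −bᵀy s.t. Aᵀy ≥ −c, y ≥ 0.

Maximize: z = -29y1 - 17y2 - 13y3 - 15y4

Subject to:
  2y1 + y2 + y3 + y4 ≥ 4
  y1 + 3y2 + 2y3 + 3y4 ≥ 9
  y1, y2, y3, y4 ≥ 0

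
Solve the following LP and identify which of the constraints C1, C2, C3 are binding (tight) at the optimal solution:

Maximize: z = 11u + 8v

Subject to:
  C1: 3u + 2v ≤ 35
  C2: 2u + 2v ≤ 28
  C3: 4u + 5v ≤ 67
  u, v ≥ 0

At u = 7, v = 7, compute slack b - a·x for each constraint:
  C1: 35 − 35 = 0  (binding)
  C2: 28 − 28 = 0  (binding)
  C3: 67 − 63 = 4  (slack)

Optimal: u = 7, v = 7
Binding: C1, C2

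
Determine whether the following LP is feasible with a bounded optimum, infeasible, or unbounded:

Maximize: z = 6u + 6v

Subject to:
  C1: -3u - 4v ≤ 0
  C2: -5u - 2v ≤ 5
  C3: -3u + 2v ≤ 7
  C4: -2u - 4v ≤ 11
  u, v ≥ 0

Unbounded (objective can increase without bound)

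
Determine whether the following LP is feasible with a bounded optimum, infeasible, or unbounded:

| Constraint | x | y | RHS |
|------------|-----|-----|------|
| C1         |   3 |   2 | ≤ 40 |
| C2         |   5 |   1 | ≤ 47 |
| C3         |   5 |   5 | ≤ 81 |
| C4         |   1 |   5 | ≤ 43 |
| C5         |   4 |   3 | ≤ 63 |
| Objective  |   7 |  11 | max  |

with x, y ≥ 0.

Feasible with a bounded optimal solution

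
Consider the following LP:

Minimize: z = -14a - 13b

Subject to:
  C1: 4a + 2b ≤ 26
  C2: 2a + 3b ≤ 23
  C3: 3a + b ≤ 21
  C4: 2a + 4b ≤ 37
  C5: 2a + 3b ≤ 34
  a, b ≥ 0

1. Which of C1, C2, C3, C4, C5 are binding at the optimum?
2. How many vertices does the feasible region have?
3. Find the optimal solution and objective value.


1. C1, C2
2. 4
3. a = 4, b = 5, z = -121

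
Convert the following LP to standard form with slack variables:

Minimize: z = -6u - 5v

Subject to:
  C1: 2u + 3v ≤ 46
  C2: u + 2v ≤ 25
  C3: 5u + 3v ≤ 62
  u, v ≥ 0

min z = -6u - 5v

s.t.
  2u + 3v + s1 = 46
  u + 2v + s2 = 25
  5u + 3v + s3 = 62
  u, v, s1, s2, s3 ≥ 0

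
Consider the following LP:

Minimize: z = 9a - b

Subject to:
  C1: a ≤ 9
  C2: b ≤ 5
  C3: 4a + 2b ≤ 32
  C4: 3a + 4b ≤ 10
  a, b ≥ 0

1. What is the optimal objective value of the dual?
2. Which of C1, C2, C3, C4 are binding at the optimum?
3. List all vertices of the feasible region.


1. -2.5
2. C4
3. (0, 0), (3.333, 0), (0, 2.5)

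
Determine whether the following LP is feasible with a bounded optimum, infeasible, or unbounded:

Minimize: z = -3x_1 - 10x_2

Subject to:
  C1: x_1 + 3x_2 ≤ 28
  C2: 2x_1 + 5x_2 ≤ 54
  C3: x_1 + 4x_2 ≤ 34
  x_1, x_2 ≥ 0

Feasible with a bounded optimal solution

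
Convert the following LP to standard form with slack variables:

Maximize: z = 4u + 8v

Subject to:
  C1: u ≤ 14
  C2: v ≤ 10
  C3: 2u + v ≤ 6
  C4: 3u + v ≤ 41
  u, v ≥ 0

max z = 4u + 8v

s.t.
  u + s1 = 14
  v + s2 = 10
  2u + v + s3 = 6
  3u + v + s4 = 41
  u, v, s1, s2, s3, s4 ≥ 0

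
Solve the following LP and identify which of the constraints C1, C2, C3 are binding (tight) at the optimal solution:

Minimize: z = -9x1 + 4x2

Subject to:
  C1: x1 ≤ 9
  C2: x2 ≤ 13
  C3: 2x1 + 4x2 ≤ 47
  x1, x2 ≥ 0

At x1 = 9, x2 = 0, compute slack b - a·x for each constraint:
  C1: 9 − 9 = 0  (binding)
  C2: 13 − 0 = 13  (slack)
  C3: 47 − 18 = 29  (slack)

Optimal: x1 = 9, x2 = 0
Binding: C1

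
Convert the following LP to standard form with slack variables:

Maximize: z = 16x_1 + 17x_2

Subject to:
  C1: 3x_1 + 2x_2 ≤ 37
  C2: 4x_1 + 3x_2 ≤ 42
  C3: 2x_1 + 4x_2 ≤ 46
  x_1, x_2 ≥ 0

max z = 16x_1 + 17x_2

s.t.
  3x_1 + 2x_2 + s1 = 37
  4x_1 + 3x_2 + s2 = 42
  2x_1 + 4x_2 + s3 = 46
  x_1, x_2, s1, s2, s3 ≥ 0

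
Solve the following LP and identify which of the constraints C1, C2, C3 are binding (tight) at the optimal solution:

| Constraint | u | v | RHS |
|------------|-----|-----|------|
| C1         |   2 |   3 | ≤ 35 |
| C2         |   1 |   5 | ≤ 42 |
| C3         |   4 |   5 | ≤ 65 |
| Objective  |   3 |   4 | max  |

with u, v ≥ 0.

At u = 10, v = 5, compute slack b - a·x for each constraint:
  C1: 35 − 35 = 0  (binding)
  C2: 42 − 35 = 7  (slack)
  C3: 65 − 65 = 0  (binding)

Optimal: u = 10, v = 5
Binding: C1, C3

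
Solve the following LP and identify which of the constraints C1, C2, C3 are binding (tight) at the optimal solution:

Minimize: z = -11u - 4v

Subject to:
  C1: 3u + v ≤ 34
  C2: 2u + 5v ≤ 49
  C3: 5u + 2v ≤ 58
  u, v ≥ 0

At u = 10, v = 4, compute slack b - a·x for each constraint:
  C1: 34 − 34 = 0  (binding)
  C2: 49 − 40 = 9  (slack)
  C3: 58 − 58 = 0  (binding)

Optimal: u = 10, v = 4
Binding: C1, C3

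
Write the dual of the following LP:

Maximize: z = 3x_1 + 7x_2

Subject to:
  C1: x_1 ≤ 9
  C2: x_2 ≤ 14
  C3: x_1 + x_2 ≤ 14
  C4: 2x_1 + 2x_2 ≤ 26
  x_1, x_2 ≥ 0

Primal max cᵀx s.t. Ax ≤ b, x ≥ 0  →  Dual min bᵀy s.t. Aᵀy ≥ c, y ≥ 0.

Minimize: z = 9y1 + 14y2 + 14y3 + 26y4

Subject to:
  y1 + y3 + 2y4 ≥ 3
  y2 + y3 + 2y4 ≥ 7
  y1, y2, y3, y4 ≥ 0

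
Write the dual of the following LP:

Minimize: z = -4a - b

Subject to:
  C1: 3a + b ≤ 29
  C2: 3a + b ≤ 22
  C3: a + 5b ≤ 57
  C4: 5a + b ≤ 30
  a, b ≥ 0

Primal min cᵀx s.t. Ax ≤ b, x ≥ 0  →  Dual max −bᵀy s.t. Aᵀy ≥ −c, y ≥ 0.

Maximize: z = -29y1 - 22y2 - 57y3 - 30y4

Subject to:
  3y1 + 3y2 + y3 + 5y4 ≥ 4
  y1 + y2 + 5y3 + y4 ≥ 1
  y1, y2, y3, y4 ≥ 0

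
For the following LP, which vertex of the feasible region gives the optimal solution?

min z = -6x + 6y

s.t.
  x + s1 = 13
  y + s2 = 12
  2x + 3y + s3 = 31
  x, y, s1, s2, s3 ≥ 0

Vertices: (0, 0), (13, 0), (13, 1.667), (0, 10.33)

Evaluate the objective at each vertex of the feasible region:
  z(0, 0) = 0
  z(13, 0) = -78  ←
  z(13, 1.667) = -68
  z(0, 10.33) = 62
The minimum is at x = 13, y = 0.

(13, 0)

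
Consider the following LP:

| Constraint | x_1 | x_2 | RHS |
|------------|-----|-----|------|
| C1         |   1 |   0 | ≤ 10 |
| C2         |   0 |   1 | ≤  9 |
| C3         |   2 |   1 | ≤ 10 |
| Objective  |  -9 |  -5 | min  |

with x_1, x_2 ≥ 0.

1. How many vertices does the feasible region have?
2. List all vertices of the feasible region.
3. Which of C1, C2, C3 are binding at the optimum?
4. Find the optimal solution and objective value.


1. 4
2. (0, 0), (5, 0), (0.5, 9), (0, 9)
3. C2, C3
4. x_1 = 0.5, x_2 = 9, z = -49.5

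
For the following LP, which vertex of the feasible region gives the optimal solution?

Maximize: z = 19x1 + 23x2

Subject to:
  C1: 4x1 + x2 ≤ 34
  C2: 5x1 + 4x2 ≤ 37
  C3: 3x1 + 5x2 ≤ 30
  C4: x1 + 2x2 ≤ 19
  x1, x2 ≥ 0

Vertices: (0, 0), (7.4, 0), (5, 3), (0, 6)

Evaluate the objective at each vertex of the feasible region:
  z(0, 0) = 0
  z(7.4, 0) = 140.6
  z(5, 3) = 164  ←
  z(0, 6) = 138
The maximum is at x1 = 5, x2 = 3.

(5, 3)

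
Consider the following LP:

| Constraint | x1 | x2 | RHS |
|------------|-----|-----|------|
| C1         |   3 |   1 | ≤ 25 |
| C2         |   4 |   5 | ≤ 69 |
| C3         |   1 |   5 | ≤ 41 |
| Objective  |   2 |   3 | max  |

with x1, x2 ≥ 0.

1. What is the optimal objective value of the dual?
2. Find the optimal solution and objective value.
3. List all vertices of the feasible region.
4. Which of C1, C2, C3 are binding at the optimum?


1. 33
2. x1 = 6, x2 = 7, z = 33
3. (0, 0), (8.333, 0), (6, 7), (0, 8.2)
4. C1, C3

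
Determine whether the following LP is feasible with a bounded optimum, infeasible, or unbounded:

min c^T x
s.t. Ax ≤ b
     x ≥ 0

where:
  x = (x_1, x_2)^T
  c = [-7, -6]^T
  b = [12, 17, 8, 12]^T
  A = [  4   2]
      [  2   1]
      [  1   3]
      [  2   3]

Feasible with a bounded optimal solution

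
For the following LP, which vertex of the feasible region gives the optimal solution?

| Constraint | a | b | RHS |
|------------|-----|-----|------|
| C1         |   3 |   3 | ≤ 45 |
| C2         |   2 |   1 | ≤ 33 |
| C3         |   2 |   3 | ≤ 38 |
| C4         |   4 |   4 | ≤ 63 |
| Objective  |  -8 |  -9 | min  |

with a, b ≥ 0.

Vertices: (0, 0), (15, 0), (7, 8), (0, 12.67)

Evaluate the objective at each vertex of the feasible region:
  z(0, 0) = 0
  z(15, 0) = -120
  z(7, 8) = -128  ←
  z(0, 12.67) = -114
The minimum is at a = 7, b = 8.

(7, 8)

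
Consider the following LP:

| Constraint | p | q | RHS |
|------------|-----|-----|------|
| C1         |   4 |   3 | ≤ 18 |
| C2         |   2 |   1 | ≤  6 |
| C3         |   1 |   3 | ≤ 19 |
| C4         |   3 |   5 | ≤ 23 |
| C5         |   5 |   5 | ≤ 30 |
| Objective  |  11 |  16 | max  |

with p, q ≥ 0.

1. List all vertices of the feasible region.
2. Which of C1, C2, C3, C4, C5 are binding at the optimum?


1. (0, 0), (3, 0), (1, 4), (0, 4.6)
2. C2, C4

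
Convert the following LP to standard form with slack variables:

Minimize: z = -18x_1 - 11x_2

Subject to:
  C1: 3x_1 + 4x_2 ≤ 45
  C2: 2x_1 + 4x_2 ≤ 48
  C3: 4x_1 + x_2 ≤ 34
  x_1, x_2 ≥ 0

min z = -18x_1 - 11x_2

s.t.
  3x_1 + 4x_2 + s1 = 45
  2x_1 + 4x_2 + s2 = 48
  4x_1 + x_2 + s3 = 34
  x_1, x_2, s1, s2, s3 ≥ 0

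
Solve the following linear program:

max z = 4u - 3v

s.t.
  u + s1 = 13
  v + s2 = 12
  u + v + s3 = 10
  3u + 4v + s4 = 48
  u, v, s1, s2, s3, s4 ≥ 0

Evaluate the objective at each vertex of the feasible region:
  z(0, 0) = 0
  z(10, 0) = 40  ←
  z(0, 10) = -30
The maximum is at u = 10, v = 0.

u = 10, v = 0, z = 40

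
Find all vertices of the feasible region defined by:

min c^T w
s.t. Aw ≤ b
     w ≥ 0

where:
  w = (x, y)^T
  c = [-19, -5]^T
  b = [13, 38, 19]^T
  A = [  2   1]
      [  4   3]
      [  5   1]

(0, 0), (3.8, 0), (2, 9), (0.5, 12), (0, 12.67)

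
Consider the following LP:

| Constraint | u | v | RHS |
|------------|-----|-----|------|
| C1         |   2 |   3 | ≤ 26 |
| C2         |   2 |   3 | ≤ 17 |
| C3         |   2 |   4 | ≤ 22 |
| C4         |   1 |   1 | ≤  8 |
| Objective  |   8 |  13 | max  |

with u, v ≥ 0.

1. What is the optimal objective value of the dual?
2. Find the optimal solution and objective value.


1. 73
2. u = 1, v = 5, z = 73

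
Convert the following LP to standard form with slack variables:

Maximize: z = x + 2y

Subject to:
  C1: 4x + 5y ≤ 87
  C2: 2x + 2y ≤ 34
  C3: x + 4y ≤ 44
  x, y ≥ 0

max z = x + 2y

s.t.
  4x + 5y + s1 = 87
  2x + 2y + s2 = 34
  x + 4y + s3 = 44
  x, y, s1, s2, s3 ≥ 0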